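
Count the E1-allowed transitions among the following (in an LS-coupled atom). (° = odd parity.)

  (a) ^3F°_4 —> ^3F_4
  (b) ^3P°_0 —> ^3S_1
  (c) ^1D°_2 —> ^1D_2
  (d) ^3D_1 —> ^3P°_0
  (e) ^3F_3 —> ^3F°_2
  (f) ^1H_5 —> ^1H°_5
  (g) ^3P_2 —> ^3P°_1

7

(a) allowed
(b) allowed
(c) allowed
(d) allowed
(e) allowed
(f) allowed
(g) allowed
Total allowed: 7 of 7.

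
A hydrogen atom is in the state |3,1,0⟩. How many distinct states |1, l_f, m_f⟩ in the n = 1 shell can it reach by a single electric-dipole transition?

1

E1 requires Δl = ±1, so l_f ∈ {0, 2}; with 0 ≤ l_f ≤ n_f−1 = 0, the allowed l_f values are {0}.
For l_f = 0: m_f ∈ {m_i−1, m_i, m_i+1} ∩ [−0, 0] = {0} → 1 state.
Total: 1.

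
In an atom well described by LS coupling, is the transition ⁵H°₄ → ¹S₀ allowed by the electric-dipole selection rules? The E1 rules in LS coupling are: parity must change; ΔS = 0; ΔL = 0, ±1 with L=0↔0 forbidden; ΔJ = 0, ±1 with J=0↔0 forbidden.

forbidden

Parity must change: odd → even — passes.
ΔS = 0: S: 2 → 0 — fails.
ΔL = 0, ±1 (not L=0↔0): L: 5 → 0, ΔL = -5 — fails.
ΔJ = 0, ±1 (not J=0↔0): J: 4 → 0, ΔJ = -4 — fails.
Rule(s) violated: ΔS, ΔL, ΔJ.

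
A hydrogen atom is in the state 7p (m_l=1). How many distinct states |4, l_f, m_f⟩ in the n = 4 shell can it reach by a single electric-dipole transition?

E1 requires Δl = ±1, so l_f ∈ {0, 2}; with 0 ≤ l_f ≤ n_f−1 = 3, the allowed l_f values are {0, 2}.
For l_f = 0: m_f ∈ {m_i−1, m_i, m_i+1} ∩ [−0, 0] = {0} → 1 state.
For l_f = 2: m_f ∈ {m_i−1, m_i, m_i+1} ∩ [−2, 2] = {0, 1, 2} → 3 states.
Total: 4.

4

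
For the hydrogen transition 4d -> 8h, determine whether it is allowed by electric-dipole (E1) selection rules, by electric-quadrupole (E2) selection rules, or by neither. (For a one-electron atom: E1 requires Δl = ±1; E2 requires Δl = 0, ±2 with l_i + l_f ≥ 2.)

Δl = 5 − 2 = +3; l_i + l_f = 7.
E1 (Δl = ±1): not satisfied.
E2 (Δl = 0,±2, l_i+l_f ≥ 2): not satisfied.

neither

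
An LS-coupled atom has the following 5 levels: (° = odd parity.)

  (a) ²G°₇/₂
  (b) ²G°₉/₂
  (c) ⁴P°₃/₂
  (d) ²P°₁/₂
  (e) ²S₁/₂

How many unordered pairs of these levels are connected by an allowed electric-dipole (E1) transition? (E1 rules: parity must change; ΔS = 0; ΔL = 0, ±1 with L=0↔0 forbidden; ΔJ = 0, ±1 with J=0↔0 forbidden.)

(a)–(b): forbidden (parity).
(a)–(c): forbidden (parity, ΔS, ΔL, ΔJ).
(a)–(d): forbidden (parity, ΔL, ΔJ).
(a)–(e): forbidden (ΔL, ΔJ).
(b)–(c): forbidden (parity, ΔS, ΔL, ΔJ).
(b)–(d): forbidden (parity, ΔL, ΔJ).
(b)–(e): forbidden (ΔL, ΔJ).
(c)–(d): forbidden (parity, ΔS).
(c)–(e): forbidden (ΔS).
(d)–(e): allowed.
Allowed pairs: 1 of 10.

1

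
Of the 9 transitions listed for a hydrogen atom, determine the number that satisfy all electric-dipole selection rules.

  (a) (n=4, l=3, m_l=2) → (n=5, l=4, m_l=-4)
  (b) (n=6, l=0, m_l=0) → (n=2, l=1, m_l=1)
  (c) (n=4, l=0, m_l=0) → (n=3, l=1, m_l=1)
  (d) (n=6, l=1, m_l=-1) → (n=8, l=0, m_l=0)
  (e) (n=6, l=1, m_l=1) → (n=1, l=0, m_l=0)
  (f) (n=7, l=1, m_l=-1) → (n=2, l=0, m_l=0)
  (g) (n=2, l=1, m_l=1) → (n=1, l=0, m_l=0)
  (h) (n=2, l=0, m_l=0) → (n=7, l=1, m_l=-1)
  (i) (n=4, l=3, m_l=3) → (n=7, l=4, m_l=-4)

7

(a) forbidden — Δm_l = -6 (E1 requires Δm_l = 0, ±1)
(b) allowed
(c) allowed
(d) allowed
(e) allowed
(f) allowed
(g) allowed
(h) allowed
(i) forbidden — Δm_l = -7 (E1 requires Δm_l = 0, ±1)
Total allowed: 7 of 9.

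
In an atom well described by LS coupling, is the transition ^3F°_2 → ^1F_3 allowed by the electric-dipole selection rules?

Initial level: S=1, L=3, J=2, parity odd. Final level: S=0, L=3, J=3, parity even.
Parity must change: odd → even — passes.
ΔS = 0: S: 1 → 0 — fails.
ΔL = 0, ±1 (not L=0↔0): L: 3 → 3, ΔL = +0 — passes.
ΔJ = 0, ±1 (not J=0↔0): J: 2 → 3, ΔJ = +1 — passes.
Rule(s) violated: ΔS.

forbidden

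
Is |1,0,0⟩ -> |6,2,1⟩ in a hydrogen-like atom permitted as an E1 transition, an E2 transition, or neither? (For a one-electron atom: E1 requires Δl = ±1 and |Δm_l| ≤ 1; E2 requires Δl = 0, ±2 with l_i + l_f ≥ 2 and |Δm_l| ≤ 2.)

Δl = 2 − 0 = +2; l_i + l_f = 2.
Δm_l = +1.
E1 (Δl = ±1, |Δm_l| ≤ 1): not satisfied.
E2 (Δl = 0,±2, l_i+l_f ≥ 2, |Δm_l| ≤ 2): satisfied.

E2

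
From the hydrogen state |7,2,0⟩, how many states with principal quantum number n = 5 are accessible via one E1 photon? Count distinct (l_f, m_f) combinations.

E1 requires Δl = ±1, so l_f ∈ {1, 3}; with 0 ≤ l_f ≤ n_f−1 = 4, the allowed l_f values are {1, 3}.
For l_f = 1: m_f ∈ {m_i−1, m_i, m_i+1} ∩ [−1, 1] = {-1, 0, 1} → 3 states.
For l_f = 3: m_f ∈ {m_i−1, m_i, m_i+1} ∩ [−3, 3] = {-1, 0, 1} → 3 states.
Total: 6.

6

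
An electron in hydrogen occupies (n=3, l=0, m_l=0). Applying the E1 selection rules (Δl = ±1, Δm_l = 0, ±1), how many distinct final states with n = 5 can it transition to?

3

E1 requires Δl = ±1, so l_f ∈ {-1, 1}; with 0 ≤ l_f ≤ n_f−1 = 4, the allowed l_f values are {1}.
For l_f = 1: m_f ∈ {m_i−1, m_i, m_i+1} ∩ [−1, 1] = {-1, 0, 1} → 3 states.
Total: 3.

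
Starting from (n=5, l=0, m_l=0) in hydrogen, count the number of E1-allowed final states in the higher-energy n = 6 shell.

E1 requires Δl = ±1, so l_f ∈ {-1, 1}; with 0 ≤ l_f ≤ n_f−1 = 5, the allowed l_f values are {1}.
For l_f = 1: m_f ∈ {m_i−1, m_i, m_i+1} ∩ [−1, 1] = {-1, 0, 1} → 3 states.
Total: 3.

3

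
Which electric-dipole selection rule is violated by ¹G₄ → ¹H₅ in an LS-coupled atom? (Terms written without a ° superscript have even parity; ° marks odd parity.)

parity

Reading off the term symbols: S 0→0, L 4→5, J 4→5, parity even→even.
Parity must change: even → even — fails.
ΔS = 0: S: 0 → 0 — passes.
ΔL = 0, ±1 (not L=0↔0): L: 4 → 5, ΔL = +1 — passes.
ΔJ = 0, ±1 (not J=0↔0): J: 4 → 5, ΔJ = +1 — passes.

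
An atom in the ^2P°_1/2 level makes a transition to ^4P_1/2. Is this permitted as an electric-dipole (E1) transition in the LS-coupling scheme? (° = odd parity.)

forbidden

Initial level: S=1/2, L=1, J=1/2, parity odd. Final level: S=3/2, L=1, J=1/2, parity even.
Parity must change: odd → even — satisfied.
ΔJ = 0, ±1 (not J=0↔0): J: 1/2 → 1/2, ΔJ = +0 — satisfied.
ΔS = 0: S: 1/2 → 3/2 — violated.
ΔL = 0, ±1 (not L=0↔0): L: 1 → 1, ΔL = +0 — satisfied.
Rule(s) violated: ΔS.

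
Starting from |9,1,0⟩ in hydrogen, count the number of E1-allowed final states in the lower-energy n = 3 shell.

4

E1 requires Δl = ±1, so l_f ∈ {0, 2}; with 0 ≤ l_f ≤ n_f−1 = 2, the allowed l_f values are {0, 2}.
For l_f = 0: m_f ∈ {m_i−1, m_i, m_i+1} ∩ [−0, 0] = {0} → 1 state.
For l_f = 2: m_f ∈ {m_i−1, m_i, m_i+1} ∩ [−2, 2] = {-1, 0, 1} → 3 states.
Total: 4.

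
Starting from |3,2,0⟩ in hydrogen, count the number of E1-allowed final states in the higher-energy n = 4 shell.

6

E1 requires Δl = ±1, so l_f ∈ {1, 3}; with 0 ≤ l_f ≤ n_f−1 = 3, the allowed l_f values are {1, 3}.
For l_f = 1: m_f ∈ {m_i−1, m_i, m_i+1} ∩ [−1, 1] = {-1, 0, 1} → 3 states.
For l_f = 3: m_f ∈ {m_i−1, m_i, m_i+1} ∩ [−3, 3] = {-1, 0, 1} → 3 states.
Total: 6.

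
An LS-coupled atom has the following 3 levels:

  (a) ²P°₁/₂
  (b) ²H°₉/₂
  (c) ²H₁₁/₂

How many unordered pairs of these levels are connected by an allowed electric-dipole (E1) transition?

1

(a)–(b): forbidden (parity, ΔL, ΔJ).
(a)–(c): forbidden (ΔL, ΔJ).
(b)–(c): allowed.
Allowed pairs: 1 of 3.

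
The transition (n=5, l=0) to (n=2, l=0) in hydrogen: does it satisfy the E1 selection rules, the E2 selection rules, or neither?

neither

Δl = 0 − 0 = +0; l_i + l_f = 0.
E1 (Δl = ±1): not satisfied.
E2 (Δl = 0,±2, l_i+l_f ≥ 2): not satisfied.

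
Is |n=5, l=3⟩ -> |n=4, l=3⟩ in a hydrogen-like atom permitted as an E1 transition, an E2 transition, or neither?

Δl = 3 − 3 = +0; l_i + l_f = 6.
E1 (Δl = ±1): not satisfied.
E2 (Δl = 0,±2, l_i+l_f ≥ 2): satisfied.

E2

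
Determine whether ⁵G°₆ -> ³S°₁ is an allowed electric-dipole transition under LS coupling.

forbidden

Initial level: S=2, L=4, J=6, parity odd. Final level: S=1, L=0, J=1, parity odd.
Parity must change: odd → odd — fails.
ΔJ = 0, ±1 (not J=0↔0): J: 6 → 1, ΔJ = -5 — fails.
ΔL = 0, ±1 (not L=0↔0): L: 4 → 0, ΔL = -4 — fails.
ΔS = 0: S: 2 → 1 — fails.
Rule(s) violated: parity, ΔS, ΔL, ΔJ.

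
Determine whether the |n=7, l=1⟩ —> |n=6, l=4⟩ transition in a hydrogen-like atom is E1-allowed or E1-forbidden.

forbidden

Initial l = 1, final l = 4, so Δl = +3. E1 requires Δl = ±1: fails.
The transition is electric-dipole forbidden.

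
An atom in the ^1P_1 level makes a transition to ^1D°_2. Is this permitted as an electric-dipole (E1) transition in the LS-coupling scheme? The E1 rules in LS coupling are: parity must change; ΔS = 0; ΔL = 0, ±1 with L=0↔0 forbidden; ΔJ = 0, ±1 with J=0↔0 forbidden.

allowed

Initial level: S=0, L=1, J=1, parity even. Final level: S=0, L=2, J=2, parity odd.
Parity must change: even → odd — satisfied.
ΔS = 0: S: 0 → 0 — satisfied.
ΔL = 0, ±1 (not L=0↔0): L: 1 → 2, ΔL = +1 — satisfied.
ΔJ = 0, ±1 (not J=0↔0): J: 1 → 2, ΔJ = +1 — satisfied.
All four E1 rules are satisfied.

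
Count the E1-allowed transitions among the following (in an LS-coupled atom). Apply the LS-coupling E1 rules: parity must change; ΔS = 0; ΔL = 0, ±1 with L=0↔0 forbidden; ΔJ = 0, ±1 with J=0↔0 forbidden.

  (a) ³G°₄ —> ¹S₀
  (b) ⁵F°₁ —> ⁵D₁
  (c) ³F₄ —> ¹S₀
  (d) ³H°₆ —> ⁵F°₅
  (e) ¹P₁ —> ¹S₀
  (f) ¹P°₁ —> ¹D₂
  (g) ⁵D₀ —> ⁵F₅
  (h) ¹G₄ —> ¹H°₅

3

(a) forbidden (ΔS, ΔL, ΔJ fail)
(b) allowed
(c) forbidden (parity, ΔS, ΔL, ΔJ fail)
(d) forbidden (parity, ΔS, ΔL fail)
(e) forbidden (parity fails)
(f) allowed
(g) forbidden (parity, ΔJ fail)
(h) allowed
Total allowed: 3 of 8.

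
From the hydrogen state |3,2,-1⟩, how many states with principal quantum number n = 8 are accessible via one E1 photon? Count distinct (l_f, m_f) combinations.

5

E1 requires Δl = ±1, so l_f ∈ {1, 3}; with 0 ≤ l_f ≤ n_f−1 = 7, the allowed l_f values are {1, 3}.
For l_f = 1: m_f ∈ {m_i−1, m_i, m_i+1} ∩ [−1, 1] = {-1, 0} → 2 states.
For l_f = 3: m_f ∈ {m_i−1, m_i, m_i+1} ∩ [−3, 3] = {-2, -1, 0} → 3 states.
Total: 5.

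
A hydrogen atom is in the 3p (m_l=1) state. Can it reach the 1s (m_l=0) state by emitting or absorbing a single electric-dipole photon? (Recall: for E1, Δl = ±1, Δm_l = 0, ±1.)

Initial l = 1, final l = 0, so Δl = -1. E1 requires Δl = ±1: ✓.
m_l: 1 → 0 (Δm_l = -1). |Δm_l| ≤ 1 ✓.
All E1 selection rules are satisfied.

allowed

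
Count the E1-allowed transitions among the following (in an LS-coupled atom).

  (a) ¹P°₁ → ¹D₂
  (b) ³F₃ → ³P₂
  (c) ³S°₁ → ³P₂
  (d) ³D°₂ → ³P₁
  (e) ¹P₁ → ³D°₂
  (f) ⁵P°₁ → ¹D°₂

3

(a) allowed
(b) forbidden (parity, ΔL fail)
(c) allowed
(d) allowed
(e) forbidden (ΔS fails)
(f) forbidden (parity, ΔS fail)
Total allowed: 3 of 6.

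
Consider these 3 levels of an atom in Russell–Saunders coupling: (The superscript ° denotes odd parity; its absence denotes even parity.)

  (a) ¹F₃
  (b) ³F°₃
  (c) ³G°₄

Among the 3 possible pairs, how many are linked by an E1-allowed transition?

(a)–(b): forbidden (ΔS).
(a)–(c): forbidden (ΔS).
(b)–(c): forbidden (parity).
Allowed pairs: 0 of 3.

0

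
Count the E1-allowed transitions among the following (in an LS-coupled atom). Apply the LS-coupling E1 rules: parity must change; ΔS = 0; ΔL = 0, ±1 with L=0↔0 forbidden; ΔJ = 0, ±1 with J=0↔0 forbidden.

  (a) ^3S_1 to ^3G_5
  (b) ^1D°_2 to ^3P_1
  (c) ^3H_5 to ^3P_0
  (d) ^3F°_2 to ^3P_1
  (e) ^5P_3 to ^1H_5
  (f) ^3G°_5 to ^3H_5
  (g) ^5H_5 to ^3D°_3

1

(a) forbidden (parity, ΔL, ΔJ fail)
(b) forbidden (ΔS fails)
(c) forbidden (parity, ΔL, ΔJ fail)
(d) forbidden (ΔL fails)
(e) forbidden (parity, ΔS, ΔL, ΔJ fail)
(f) allowed
(g) forbidden (ΔS, ΔL, ΔJ fail)
Total allowed: 1 of 7.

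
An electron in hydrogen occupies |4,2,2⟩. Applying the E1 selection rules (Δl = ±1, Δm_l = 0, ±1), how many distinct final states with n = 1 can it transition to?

0

E1 requires l_f ∈ {1, 3}, but neither lies in [0, 0], so no final state is reachable.
Total: 0.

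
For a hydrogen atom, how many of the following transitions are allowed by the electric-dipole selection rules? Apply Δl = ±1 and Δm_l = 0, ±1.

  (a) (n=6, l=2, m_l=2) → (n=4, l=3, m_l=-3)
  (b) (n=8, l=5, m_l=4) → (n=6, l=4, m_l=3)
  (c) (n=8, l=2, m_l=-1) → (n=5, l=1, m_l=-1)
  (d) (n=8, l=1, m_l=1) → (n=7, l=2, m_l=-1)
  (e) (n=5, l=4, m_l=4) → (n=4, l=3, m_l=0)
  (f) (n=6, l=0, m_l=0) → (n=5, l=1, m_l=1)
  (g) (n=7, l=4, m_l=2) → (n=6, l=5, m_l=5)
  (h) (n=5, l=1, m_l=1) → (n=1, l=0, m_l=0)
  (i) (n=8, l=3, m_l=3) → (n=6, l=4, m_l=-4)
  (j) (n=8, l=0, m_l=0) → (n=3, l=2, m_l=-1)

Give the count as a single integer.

4

(a) forbidden — Δm_l = -5 (E1 requires Δm_l = 0, ±1)
(b) allowed
(c) allowed
(d) forbidden — Δm_l = -2 (E1 requires Δm_l = 0, ±1)
(e) forbidden — Δm_l = -4 (E1 requires Δm_l = 0, ±1)
(f) allowed
(g) forbidden — Δm_l = +3 (E1 requires Δm_l = 0, ±1)
(h) allowed
(i) forbidden — Δm_l = -7 (E1 requires Δm_l = 0, ±1)
(j) forbidden — Δl = +2 (E1 requires Δl = ±1)
Total allowed: 4 of 10.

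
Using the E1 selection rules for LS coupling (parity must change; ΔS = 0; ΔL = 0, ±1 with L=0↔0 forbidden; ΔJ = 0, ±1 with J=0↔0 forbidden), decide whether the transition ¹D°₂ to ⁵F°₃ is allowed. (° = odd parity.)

Initial level: S=0, L=2, J=2, parity odd. Final level: S=2, L=3, J=3, parity odd.
ΔL = 0, ±1 (not L=0↔0): L: 2 → 3, ΔL = +1 — ✓.
Parity must change: odd → odd — ✗.
ΔJ = 0, ±1 (not J=0↔0): J: 2 → 3, ΔJ = +1 — ✓.
ΔS = 0: S: 0 → 2 — ✗.
Rule(s) violated: parity, ΔS.

forbidden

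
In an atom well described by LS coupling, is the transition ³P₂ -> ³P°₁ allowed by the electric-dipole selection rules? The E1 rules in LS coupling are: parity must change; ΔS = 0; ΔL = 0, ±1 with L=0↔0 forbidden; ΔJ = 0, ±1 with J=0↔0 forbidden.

Reading off the term symbols: S 1→1, L 1→1, J 2→1, parity even→odd.
Parity must change: even → odd — passes.
ΔS = 0: S: 1 → 1 — passes.
ΔL = 0, ±1 (not L=0↔0): L: 1 → 1, ΔL = +0 — passes.
ΔJ = 0, ±1 (not J=0↔0): J: 2 → 1, ΔJ = -1 — passes.
All four E1 rules are satisfied.

allowed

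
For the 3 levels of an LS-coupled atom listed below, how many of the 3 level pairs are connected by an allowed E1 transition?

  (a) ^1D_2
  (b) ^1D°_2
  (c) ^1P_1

2

(a)–(b): allowed.
(a)–(c): forbidden (parity).
(b)–(c): allowed.
Allowed pairs: 2 of 3.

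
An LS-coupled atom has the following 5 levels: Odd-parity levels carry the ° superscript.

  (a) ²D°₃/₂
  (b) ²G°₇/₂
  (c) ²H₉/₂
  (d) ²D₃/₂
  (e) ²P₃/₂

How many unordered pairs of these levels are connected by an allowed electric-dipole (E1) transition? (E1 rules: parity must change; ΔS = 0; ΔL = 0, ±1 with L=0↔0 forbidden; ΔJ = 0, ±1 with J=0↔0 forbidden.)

3

(a)–(b): forbidden (parity, ΔL, ΔJ).
(a)–(c): forbidden (ΔL, ΔJ).
(a)–(d): allowed.
(a)–(e): allowed.
(b)–(c): allowed.
(b)–(d): forbidden (ΔL, ΔJ).
(b)–(e): forbidden (ΔL, ΔJ).
(c)–(d): forbidden (parity, ΔL, ΔJ).
(c)–(e): forbidden (parity, ΔL, ΔJ).
(d)–(e): forbidden (parity).
Allowed pairs: 3 of 10.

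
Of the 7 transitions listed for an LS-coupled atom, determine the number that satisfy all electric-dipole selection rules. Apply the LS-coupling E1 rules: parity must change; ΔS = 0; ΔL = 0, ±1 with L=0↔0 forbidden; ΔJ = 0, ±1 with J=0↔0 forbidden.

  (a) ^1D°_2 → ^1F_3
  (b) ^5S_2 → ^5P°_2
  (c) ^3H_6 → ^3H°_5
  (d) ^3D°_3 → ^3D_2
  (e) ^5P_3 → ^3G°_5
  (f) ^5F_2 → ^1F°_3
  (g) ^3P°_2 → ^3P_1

5

(a) allowed
(b) allowed
(c) allowed
(d) allowed
(e) forbidden (ΔS, ΔL, ΔJ fail)
(f) forbidden (ΔS fails)
(g) allowed
Total allowed: 5 of 7.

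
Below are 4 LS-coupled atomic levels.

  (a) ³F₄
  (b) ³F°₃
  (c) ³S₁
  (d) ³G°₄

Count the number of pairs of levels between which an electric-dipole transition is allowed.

2

(a)–(b): allowed.
(a)–(c): forbidden (parity, ΔL, ΔJ).
(a)–(d): allowed.
(b)–(c): forbidden (ΔL, ΔJ).
(b)–(d): forbidden (parity).
(c)–(d): forbidden (ΔL, ΔJ).
Allowed pairs: 2 of 6.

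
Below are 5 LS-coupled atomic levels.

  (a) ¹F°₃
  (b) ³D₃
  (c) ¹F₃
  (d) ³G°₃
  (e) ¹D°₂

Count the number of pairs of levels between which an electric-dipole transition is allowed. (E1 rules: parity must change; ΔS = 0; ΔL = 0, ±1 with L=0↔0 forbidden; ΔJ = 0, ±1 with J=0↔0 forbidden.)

2

(a)–(b): forbidden (ΔS).
(a)–(c): allowed.
(a)–(d): forbidden (parity, ΔS).
(a)–(e): forbidden (parity).
(b)–(c): forbidden (parity, ΔS).
(b)–(d): forbidden (ΔL).
(b)–(e): forbidden (ΔS).
(c)–(d): forbidden (ΔS).
(c)–(e): allowed.
(d)–(e): forbidden (parity, ΔS, ΔL).
Allowed pairs: 2 of 10.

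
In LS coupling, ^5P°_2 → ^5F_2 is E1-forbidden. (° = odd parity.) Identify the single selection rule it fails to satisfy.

Initial level: S=2, L=1, J=2, parity odd. Final level: S=2, L=3, J=2, parity even.
Parity must change: odd → even — ✓.
ΔS = 0: S: 2 → 2 — ✓.
ΔL = 0, ±1 (not L=0↔0): L: 1 → 3, ΔL = +2 — ✗.
ΔJ = 0, ±1 (not J=0↔0): J: 2 → 2, ΔJ = +0 — ✓.

the ΔL = 0, ±1 rule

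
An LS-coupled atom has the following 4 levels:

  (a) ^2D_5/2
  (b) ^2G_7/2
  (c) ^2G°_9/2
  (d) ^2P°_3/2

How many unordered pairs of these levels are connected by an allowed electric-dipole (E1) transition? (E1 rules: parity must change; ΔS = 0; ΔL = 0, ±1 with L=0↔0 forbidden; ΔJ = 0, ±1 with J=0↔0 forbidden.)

2

(a)–(b): forbidden (parity, ΔL).
(a)–(c): forbidden (ΔL, ΔJ).
(a)–(d): allowed.
(b)–(c): allowed.
(b)–(d): forbidden (ΔL, ΔJ).
(c)–(d): forbidden (parity, ΔL, ΔJ).
Allowed pairs: 2 of 6.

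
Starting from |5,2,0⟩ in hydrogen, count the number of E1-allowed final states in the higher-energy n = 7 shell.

6

E1 requires Δl = ±1, so l_f ∈ {1, 3}; with 0 ≤ l_f ≤ n_f−1 = 6, the allowed l_f values are {1, 3}.
For l_f = 1: m_f ∈ {m_i−1, m_i, m_i+1} ∩ [−1, 1] = {-1, 0, 1} → 3 states.
For l_f = 3: m_f ∈ {m_i−1, m_i, m_i+1} ∩ [−3, 3] = {-1, 0, 1} → 3 states.
Total: 6.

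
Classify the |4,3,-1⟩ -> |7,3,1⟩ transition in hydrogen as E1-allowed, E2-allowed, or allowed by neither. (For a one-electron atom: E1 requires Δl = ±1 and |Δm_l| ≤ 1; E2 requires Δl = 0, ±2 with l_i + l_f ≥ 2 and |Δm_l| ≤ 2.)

Δl = 3 − 3 = +0; l_i + l_f = 6.
Δm_l = +2.
E1 (Δl = ±1, |Δm_l| ≤ 1): not satisfied.
E2 (Δl = 0,±2, l_i+l_f ≥ 2, |Δm_l| ≤ 2): satisfied.

E2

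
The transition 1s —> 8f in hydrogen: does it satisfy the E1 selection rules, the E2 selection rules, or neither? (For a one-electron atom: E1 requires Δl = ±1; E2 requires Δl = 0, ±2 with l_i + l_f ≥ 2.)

Δl = 3 − 0 = +3; l_i + l_f = 3.
E1 (Δl = ±1): not satisfied.
E2 (Δl = 0,±2, l_i+l_f ≥ 2): not satisfied.

neither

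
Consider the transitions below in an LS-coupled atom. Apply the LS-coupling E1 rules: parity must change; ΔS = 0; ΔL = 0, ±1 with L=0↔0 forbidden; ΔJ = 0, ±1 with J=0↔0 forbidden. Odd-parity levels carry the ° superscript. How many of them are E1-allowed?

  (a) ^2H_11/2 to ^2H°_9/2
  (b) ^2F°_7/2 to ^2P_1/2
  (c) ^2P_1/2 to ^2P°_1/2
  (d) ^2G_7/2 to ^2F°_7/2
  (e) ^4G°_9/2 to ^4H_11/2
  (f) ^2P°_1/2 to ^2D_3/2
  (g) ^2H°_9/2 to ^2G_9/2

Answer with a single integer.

6

(a) allowed
(b) forbidden (ΔL, ΔJ fail)
(c) allowed
(d) allowed
(e) allowed
(f) allowed
(g) allowed
Total allowed: 6 of 7.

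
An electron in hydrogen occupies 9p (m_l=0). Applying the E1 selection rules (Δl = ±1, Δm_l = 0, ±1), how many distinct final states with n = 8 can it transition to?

4

E1 requires Δl = ±1, so l_f ∈ {0, 2}; with 0 ≤ l_f ≤ n_f−1 = 7, the allowed l_f values are {0, 2}.
For l_f = 0: m_f ∈ {m_i−1, m_i, m_i+1} ∩ [−0, 0] = {0} → 1 state.
For l_f = 2: m_f ∈ {m_i−1, m_i, m_i+1} ∩ [−2, 2] = {-1, 0, 1} → 3 states.
Total: 4.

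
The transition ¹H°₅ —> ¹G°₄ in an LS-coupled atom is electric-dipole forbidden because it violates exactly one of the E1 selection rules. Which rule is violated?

ΔJ = 0, ±1 (not J=0↔0): J: 5 → 4, ΔJ = -1 — ok.
Parity must change: odd → odd — fails.
ΔS = 0: S: 0 → 0 — ok.
ΔL = 0, ±1 (not L=0↔0): L: 5 → 4, ΔL = -1 — ok.

parity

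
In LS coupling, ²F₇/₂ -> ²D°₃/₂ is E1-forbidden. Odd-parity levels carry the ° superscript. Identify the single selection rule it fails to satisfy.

the ΔJ = 0, ±1 rule

Initial level: S=1/2, L=3, J=7/2, parity even. Final level: S=1/2, L=2, J=3/2, parity odd.
ΔJ = 0, ±1 (not J=0↔0): J: 7/2 → 3/2, ΔJ = -2 — fails.
ΔL = 0, ±1 (not L=0↔0): L: 3 → 2, ΔL = -1 — ok.
Parity must change: even → odd — ok.
ΔS = 0: S: 1/2 → 1/2 — ok.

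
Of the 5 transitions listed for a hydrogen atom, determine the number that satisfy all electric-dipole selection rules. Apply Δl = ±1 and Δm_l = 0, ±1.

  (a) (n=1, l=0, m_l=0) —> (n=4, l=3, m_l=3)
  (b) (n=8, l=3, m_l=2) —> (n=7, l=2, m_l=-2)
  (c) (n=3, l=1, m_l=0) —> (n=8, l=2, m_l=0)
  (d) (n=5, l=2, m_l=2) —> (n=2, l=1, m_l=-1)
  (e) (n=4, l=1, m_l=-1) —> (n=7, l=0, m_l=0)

2

(a) forbidden — Δl = +3 (E1 requires Δl = ±1); Δm_l = +3 (E1 requires Δm_l = 0, ±1)
(b) forbidden — Δm_l = -4 (E1 requires Δm_l = 0, ±1)
(c) allowed
(d) forbidden — Δm_l = -3 (E1 requires Δm_l = 0, ±1)
(e) allowed
Total allowed: 2 of 5.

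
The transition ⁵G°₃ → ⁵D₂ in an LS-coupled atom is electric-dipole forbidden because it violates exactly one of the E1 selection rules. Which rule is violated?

the ΔL = 0, ±1 rule

Reading off the term symbols: S 2→2, L 4→2, J 3→2, parity odd→even.
ΔL = 0, ±1 (not L=0↔0): L: 4 → 2, ΔL = -2 — fails.
Parity must change: odd → even — ok.
ΔJ = 0, ±1 (not J=0↔0): J: 3 → 2, ΔJ = -1 — ok.
ΔS = 0: S: 2 → 2 — ok.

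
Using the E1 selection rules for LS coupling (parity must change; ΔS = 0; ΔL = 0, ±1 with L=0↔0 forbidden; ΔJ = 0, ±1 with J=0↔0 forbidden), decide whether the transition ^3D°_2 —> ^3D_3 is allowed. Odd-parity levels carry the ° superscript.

allowed

Reading off the term symbols: S 1→1, L 2→2, J 2→3, parity odd→even.
Parity must change: odd → even — passes.
ΔS = 0: S: 1 → 1 — passes.
ΔL = 0, ±1 (not L=0↔0): L: 2 → 2, ΔL = +0 — passes.
ΔJ = 0, ±1 (not J=0↔0): J: 2 → 3, ΔJ = +1 — passes.
All four E1 rules are satisfied.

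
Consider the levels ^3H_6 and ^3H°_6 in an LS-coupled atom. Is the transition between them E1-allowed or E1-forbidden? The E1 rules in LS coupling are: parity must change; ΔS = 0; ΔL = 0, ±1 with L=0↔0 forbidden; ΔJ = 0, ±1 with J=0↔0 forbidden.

allowed

Initial level: S=1, L=5, J=6, parity even. Final level: S=1, L=5, J=6, parity odd.
ΔJ = 0, ±1 (not J=0↔0): J: 6 → 6, ΔJ = +0 — satisfied.
ΔS = 0: S: 1 → 1 — satisfied.
Parity must change: even → odd — satisfied.
ΔL = 0, ±1 (not L=0↔0): L: 5 → 5, ΔL = +0 — satisfied.
All four E1 rules are satisfied.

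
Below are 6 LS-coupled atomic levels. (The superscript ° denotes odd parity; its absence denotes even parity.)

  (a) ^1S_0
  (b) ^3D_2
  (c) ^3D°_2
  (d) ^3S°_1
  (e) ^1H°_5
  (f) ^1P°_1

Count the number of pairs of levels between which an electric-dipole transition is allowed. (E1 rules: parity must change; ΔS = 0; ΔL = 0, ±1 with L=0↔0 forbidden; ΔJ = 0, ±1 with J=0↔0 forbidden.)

(a)–(b): forbidden (parity, ΔS, ΔL, ΔJ).
(a)–(c): forbidden (ΔS, ΔL, ΔJ).
(a)–(d): forbidden (ΔS, ΔL).
(a)–(e): forbidden (ΔL, ΔJ).
(a)–(f): allowed.
(b)–(c): allowed.
(b)–(d): forbidden (ΔL).
(b)–(e): forbidden (ΔS, ΔL, ΔJ).
(b)–(f): forbidden (ΔS).
(c)–(d): forbidden (parity, ΔL).
(c)–(e): forbidden (parity, ΔS, ΔL, ΔJ).
(c)–(f): forbidden (parity, ΔS).
(d)–(e): forbidden (parity, ΔS, ΔL, ΔJ).
(d)–(f): forbidden (parity, ΔS).
(e)–(f): forbidden (parity, ΔL, ΔJ).
Allowed pairs: 2 of 15.

2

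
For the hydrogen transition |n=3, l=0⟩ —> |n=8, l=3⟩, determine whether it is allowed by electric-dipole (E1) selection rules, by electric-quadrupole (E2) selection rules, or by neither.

Δl = 3 − 0 = +3; l_i + l_f = 3.
E1 (Δl = ±1): not satisfied.
E2 (Δl = 0,±2, l_i+l_f ≥ 2): not satisfied.

neither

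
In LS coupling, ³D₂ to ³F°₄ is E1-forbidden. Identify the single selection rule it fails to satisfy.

Initial level: S=1, L=2, J=2, parity even. Final level: S=1, L=3, J=4, parity odd.
Parity must change: even → odd — passes.
ΔS = 0: S: 1 → 1 — passes.
ΔJ = 0, ±1 (not J=0↔0): J: 2 → 4, ΔJ = +2 — fails.
ΔL = 0, ±1 (not L=0↔0): L: 2 → 3, ΔL = +1 — passes.

the ΔJ = 0, ±1 rule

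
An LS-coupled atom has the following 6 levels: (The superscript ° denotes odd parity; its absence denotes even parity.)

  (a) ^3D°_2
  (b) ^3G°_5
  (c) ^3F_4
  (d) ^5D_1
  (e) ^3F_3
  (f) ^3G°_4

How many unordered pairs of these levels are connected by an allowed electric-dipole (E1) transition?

(a)–(b): forbidden (parity, ΔL, ΔJ).
(a)–(c): forbidden (ΔJ).
(a)–(d): forbidden (ΔS).
(a)–(e): allowed.
(a)–(f): forbidden (parity, ΔL, ΔJ).
(b)–(c): allowed.
(b)–(d): forbidden (ΔS, ΔL, ΔJ).
(b)–(e): forbidden (ΔJ).
(b)–(f): forbidden (parity).
(c)–(d): forbidden (parity, ΔS, ΔJ).
(c)–(e): forbidden (parity).
(c)–(f): allowed.
(d)–(e): forbidden (parity, ΔS, ΔJ).
(d)–(f): forbidden (ΔS, ΔL, ΔJ).
(e)–(f): allowed.
Allowed pairs: 4 of 15.

4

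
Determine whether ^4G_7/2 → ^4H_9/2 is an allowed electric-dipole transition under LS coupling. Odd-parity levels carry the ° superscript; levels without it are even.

ΔS = 0: S: 3/2 → 3/2 — passes.
Parity must change: even → even — fails.
ΔL = 0, ±1 (not L=0↔0): L: 4 → 5, ΔL = +1 — passes.
ΔJ = 0, ±1 (not J=0↔0): J: 7/2 → 9/2, ΔJ = +1 — passes.
Rule(s) violated: parity.

forbidden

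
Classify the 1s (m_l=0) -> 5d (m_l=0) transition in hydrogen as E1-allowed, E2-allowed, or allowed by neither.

E2

Δl = 2 − 0 = +2; l_i + l_f = 2.
Δm_l = +0.
E1 (Δl = ±1, |Δm_l| ≤ 1): not satisfied.
E2 (Δl = 0,±2, l_i+l_f ≥ 2, |Δm_l| ≤ 2): satisfied.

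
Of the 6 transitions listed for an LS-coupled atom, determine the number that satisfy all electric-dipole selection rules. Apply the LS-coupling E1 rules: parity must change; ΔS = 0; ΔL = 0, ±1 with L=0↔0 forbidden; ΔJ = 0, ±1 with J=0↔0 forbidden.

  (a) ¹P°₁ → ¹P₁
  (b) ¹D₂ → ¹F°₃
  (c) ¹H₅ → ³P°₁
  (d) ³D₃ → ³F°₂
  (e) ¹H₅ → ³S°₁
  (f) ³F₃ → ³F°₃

4

(a) allowed
(b) allowed
(c) forbidden (ΔS, ΔL, ΔJ fail)
(d) allowed
(e) forbidden (ΔS, ΔL, ΔJ fail)
(f) allowed
Total allowed: 4 of 6.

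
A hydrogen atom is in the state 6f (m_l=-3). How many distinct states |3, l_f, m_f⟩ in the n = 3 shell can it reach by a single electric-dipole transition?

E1 requires Δl = ±1, so l_f ∈ {2, 4}; with 0 ≤ l_f ≤ n_f−1 = 2, the allowed l_f values are {2}.
For l_f = 2: m_f ∈ {m_i−1, m_i, m_i+1} ∩ [−2, 2] = {-2} → 1 state.
Total: 1.

1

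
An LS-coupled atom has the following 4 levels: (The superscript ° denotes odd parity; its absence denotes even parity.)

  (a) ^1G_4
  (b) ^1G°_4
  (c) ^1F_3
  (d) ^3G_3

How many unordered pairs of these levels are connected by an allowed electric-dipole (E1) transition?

(a)–(b): allowed.
(a)–(c): forbidden (parity).
(a)–(d): forbidden (parity, ΔS).
(b)–(c): allowed.
(b)–(d): forbidden (ΔS).
(c)–(d): forbidden (parity, ΔS).
Allowed pairs: 2 of 6.

2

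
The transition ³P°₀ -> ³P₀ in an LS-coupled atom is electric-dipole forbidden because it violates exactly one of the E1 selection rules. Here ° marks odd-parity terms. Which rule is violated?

the J=0 ↔ J=0 exclusion

ΔJ = 0, ±1 (not J=0↔0): J: 0 → 0, ΔJ = +0 — fails.
ΔL = 0, ±1 (not L=0↔0): L: 1 → 1, ΔL = +0 — ok.
ΔS = 0: S: 1 → 1 — ok.
Parity must change: odd → even — ok.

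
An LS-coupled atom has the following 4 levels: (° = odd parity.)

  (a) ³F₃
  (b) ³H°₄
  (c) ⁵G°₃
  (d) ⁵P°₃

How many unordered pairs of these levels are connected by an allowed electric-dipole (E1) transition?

(a)–(b): forbidden (ΔL).
(a)–(c): forbidden (ΔS).
(a)–(d): forbidden (ΔS, ΔL).
(b)–(c): forbidden (parity, ΔS).
(b)–(d): forbidden (parity, ΔS, ΔL).
(c)–(d): forbidden (parity, ΔL).
Allowed pairs: 0 of 6.

0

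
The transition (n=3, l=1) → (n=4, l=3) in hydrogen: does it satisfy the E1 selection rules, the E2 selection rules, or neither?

E2

Δl = 3 − 1 = +2; l_i + l_f = 4.
E1 (Δl = ±1): not satisfied.
E2 (Δl = 0,±2, l_i+l_f ≥ 2): satisfied.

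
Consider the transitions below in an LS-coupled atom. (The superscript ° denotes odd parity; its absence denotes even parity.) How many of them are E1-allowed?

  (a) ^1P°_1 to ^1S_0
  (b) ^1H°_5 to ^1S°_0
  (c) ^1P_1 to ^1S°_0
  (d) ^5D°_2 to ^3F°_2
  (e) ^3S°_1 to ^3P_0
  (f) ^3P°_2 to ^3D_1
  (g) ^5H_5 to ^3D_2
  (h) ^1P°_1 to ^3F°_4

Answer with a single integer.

4

(a) allowed
(b) forbidden (parity, ΔL, ΔJ fail)
(c) allowed
(d) forbidden (parity, ΔS fail)
(e) allowed
(f) allowed
(g) forbidden (parity, ΔS, ΔL, ΔJ fail)
(h) forbidden (parity, ΔS, ΔL, ΔJ fail)
Total allowed: 4 of 8.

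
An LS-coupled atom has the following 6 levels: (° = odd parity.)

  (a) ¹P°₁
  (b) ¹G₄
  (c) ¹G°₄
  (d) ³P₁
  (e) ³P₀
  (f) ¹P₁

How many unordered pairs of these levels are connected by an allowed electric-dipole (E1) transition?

2

(a)–(b): forbidden (ΔL, ΔJ).
(a)–(c): forbidden (parity, ΔL, ΔJ).
(a)–(d): forbidden (ΔS).
(a)–(e): forbidden (ΔS).
(a)–(f): allowed.
(b)–(c): allowed.
(b)–(d): forbidden (parity, ΔS, ΔL, ΔJ).
(b)–(e): forbidden (parity, ΔS, ΔL, ΔJ).
(b)–(f): forbidden (parity, ΔL, ΔJ).
(c)–(d): forbidden (ΔS, ΔL, ΔJ).
(c)–(e): forbidden (ΔS, ΔL, ΔJ).
(c)–(f): forbidden (ΔL, ΔJ).
(d)–(e): forbidden (parity).
(d)–(f): forbidden (parity, ΔS).
(e)–(f): forbidden (parity, ΔS).
Allowed pairs: 2 of 15.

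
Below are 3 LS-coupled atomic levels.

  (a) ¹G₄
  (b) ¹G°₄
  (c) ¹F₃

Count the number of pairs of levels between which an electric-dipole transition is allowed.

2

(a)–(b): allowed.
(a)–(c): forbidden (parity).
(b)–(c): allowed.
Allowed pairs: 2 of 3.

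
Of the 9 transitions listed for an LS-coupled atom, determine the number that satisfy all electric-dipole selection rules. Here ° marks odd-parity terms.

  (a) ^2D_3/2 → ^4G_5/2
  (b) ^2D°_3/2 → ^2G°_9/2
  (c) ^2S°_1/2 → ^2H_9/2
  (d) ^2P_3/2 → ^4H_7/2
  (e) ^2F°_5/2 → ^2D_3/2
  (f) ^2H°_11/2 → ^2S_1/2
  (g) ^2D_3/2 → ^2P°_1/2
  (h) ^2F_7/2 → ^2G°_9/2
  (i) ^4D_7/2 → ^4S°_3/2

(a) forbidden (parity, ΔS, ΔL fail)
(b) forbidden (parity, ΔL, ΔJ fail)
(c) forbidden (ΔL, ΔJ fail)
(d) forbidden (parity, ΔS, ΔL, ΔJ fail)
(e) allowed
(f) forbidden (ΔL, ΔJ fail)
(g) allowed
(h) allowed
(i) forbidden (ΔL, ΔJ fail)
Total allowed: 3 of 9.

3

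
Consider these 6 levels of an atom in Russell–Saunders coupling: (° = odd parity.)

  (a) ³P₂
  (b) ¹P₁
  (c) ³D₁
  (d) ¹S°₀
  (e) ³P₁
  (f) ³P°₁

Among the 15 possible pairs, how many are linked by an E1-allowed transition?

(a)–(b): forbidden (parity, ΔS).
(a)–(c): forbidden (parity).
(a)–(d): forbidden (ΔS, ΔJ).
(a)–(e): forbidden (parity).
(a)–(f): allowed.
(b)–(c): forbidden (parity, ΔS).
(b)–(d): allowed.
(b)–(e): forbidden (parity, ΔS).
(b)–(f): forbidden (ΔS).
(c)–(d): forbidden (ΔS, ΔL).
(c)–(e): forbidden (parity).
(c)–(f): allowed.
(d)–(e): forbidden (ΔS).
(d)–(f): forbidden (parity, ΔS).
(e)–(f): allowed.
Allowed pairs: 4 of 15.

4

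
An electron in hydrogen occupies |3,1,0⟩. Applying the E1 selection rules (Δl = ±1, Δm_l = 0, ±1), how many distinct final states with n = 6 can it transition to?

4

E1 requires Δl = ±1, so l_f ∈ {0, 2}; with 0 ≤ l_f ≤ n_f−1 = 5, the allowed l_f values are {0, 2}.
For l_f = 0: m_f ∈ {m_i−1, m_i, m_i+1} ∩ [−0, 0] = {0} → 1 state.
For l_f = 2: m_f ∈ {m_i−1, m_i, m_i+1} ∩ [−2, 2] = {-1, 0, 1} → 3 states.
Total: 4.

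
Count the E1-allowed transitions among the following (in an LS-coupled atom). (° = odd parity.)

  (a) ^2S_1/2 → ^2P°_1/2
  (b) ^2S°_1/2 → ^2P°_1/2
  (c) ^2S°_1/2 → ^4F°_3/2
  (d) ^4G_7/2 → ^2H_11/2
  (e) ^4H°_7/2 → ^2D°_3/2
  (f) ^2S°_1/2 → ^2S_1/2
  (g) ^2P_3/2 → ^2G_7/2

1

(a) allowed
(b) forbidden (parity fails)
(c) forbidden (parity, ΔS, ΔL fail)
(d) forbidden (parity, ΔS, ΔJ fail)
(e) forbidden (parity, ΔS, ΔL, ΔJ fail)
(f) forbidden (ΔL fails)
(g) forbidden (parity, ΔL, ΔJ fail)
Total allowed: 1 of 7.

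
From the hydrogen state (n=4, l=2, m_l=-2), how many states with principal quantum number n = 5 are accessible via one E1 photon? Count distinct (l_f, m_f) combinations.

E1 requires Δl = ±1, so l_f ∈ {1, 3}; with 0 ≤ l_f ≤ n_f−1 = 4, the allowed l_f values are {1, 3}.
For l_f = 1: m_f ∈ {m_i−1, m_i, m_i+1} ∩ [−1, 1] = {-1} → 1 state.
For l_f = 3: m_f ∈ {m_i−1, m_i, m_i+1} ∩ [−3, 3] = {-3, -2, -1} → 3 states.
Total: 4.

4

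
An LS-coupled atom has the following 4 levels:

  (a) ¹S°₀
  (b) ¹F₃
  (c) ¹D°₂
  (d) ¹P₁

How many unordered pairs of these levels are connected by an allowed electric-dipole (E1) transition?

3

(a)–(b): forbidden (ΔL, ΔJ).
(a)–(c): forbidden (parity, ΔL, ΔJ).
(a)–(d): allowed.
(b)–(c): allowed.
(b)–(d): forbidden (parity, ΔL, ΔJ).
(c)–(d): allowed.
Allowed pairs: 3 of 6.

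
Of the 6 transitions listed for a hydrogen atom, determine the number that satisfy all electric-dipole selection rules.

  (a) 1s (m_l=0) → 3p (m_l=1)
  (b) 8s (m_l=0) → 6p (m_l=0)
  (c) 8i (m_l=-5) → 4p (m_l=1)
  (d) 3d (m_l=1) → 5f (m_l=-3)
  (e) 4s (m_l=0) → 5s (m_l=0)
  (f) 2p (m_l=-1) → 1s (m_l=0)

(a) allowed
(b) allowed
(c) forbidden — Δl = -5 (E1 requires Δl = ±1); Δm_l = +6 (E1 requires Δm_l = 0, ±1)
(d) forbidden — Δm_l = -4 (E1 requires Δm_l = 0, ±1)
(e) forbidden — Δl = +0 (E1 requires Δl = ±1)
(f) allowed
Total allowed: 3 of 6.

3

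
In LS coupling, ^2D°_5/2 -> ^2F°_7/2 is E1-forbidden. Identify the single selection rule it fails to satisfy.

parity

Reading off the term symbols: S 1/2→1/2, L 2→3, J 5/2→7/2, parity odd→odd.
ΔJ = 0, ±1 (not J=0↔0): J: 5/2 → 7/2, ΔJ = +1 — satisfied.
ΔL = 0, ±1 (not L=0↔0): L: 2 → 3, ΔL = +1 — satisfied.
ΔS = 0: S: 1/2 → 1/2 — satisfied.
Parity must change: odd → odd — violated.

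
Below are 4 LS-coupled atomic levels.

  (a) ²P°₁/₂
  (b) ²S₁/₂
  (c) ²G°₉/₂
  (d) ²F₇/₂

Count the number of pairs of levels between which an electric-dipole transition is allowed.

(a)–(b): allowed.
(a)–(c): forbidden (parity, ΔL, ΔJ).
(a)–(d): forbidden (ΔL, ΔJ).
(b)–(c): forbidden (ΔL, ΔJ).
(b)–(d): forbidden (parity, ΔL, ΔJ).
(c)–(d): allowed.
Allowed pairs: 2 of 6.

2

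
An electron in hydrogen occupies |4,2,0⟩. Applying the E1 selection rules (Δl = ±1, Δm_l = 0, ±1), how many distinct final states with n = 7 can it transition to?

6

E1 requires Δl = ±1, so l_f ∈ {1, 3}; with 0 ≤ l_f ≤ n_f−1 = 6, the allowed l_f values are {1, 3}.
For l_f = 1: m_f ∈ {m_i−1, m_i, m_i+1} ∩ [−1, 1] = {-1, 0, 1} → 3 states.
For l_f = 3: m_f ∈ {m_i−1, m_i, m_i+1} ∩ [−3, 3] = {-1, 0, 1} → 3 states.
Total: 6.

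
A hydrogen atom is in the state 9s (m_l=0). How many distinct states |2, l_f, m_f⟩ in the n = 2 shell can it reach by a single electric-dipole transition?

3

E1 requires Δl = ±1, so l_f ∈ {-1, 1}; with 0 ≤ l_f ≤ n_f−1 = 1, the allowed l_f values are {1}.
For l_f = 1: m_f ∈ {m_i−1, m_i, m_i+1} ∩ [−1, 1] = {-1, 0, 1} → 3 states.
Total: 3.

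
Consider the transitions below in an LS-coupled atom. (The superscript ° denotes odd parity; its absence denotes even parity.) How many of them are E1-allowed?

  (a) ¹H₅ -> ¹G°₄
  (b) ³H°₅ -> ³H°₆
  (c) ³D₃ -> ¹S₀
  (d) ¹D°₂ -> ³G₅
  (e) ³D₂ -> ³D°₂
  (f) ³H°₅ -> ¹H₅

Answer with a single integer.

2

(a) allowed
(b) forbidden (parity fails)
(c) forbidden (parity, ΔS, ΔL, ΔJ fail)
(d) forbidden (ΔS, ΔL, ΔJ fail)
(e) allowed
(f) forbidden (ΔS fails)
Total allowed: 2 of 6.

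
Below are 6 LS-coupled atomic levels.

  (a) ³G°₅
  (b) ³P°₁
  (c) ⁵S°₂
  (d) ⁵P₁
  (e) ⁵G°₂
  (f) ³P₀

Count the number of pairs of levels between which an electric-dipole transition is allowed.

2

(a)–(b): forbidden (parity, ΔL, ΔJ).
(a)–(c): forbidden (parity, ΔS, ΔL, ΔJ).
(a)–(d): forbidden (ΔS, ΔL, ΔJ).
(a)–(e): forbidden (parity, ΔS, ΔJ).
(a)–(f): forbidden (ΔL, ΔJ).
(b)–(c): forbidden (parity, ΔS).
(b)–(d): forbidden (ΔS).
(b)–(e): forbidden (parity, ΔS, ΔL).
(b)–(f): allowed.
(c)–(d): allowed.
(c)–(e): forbidden (parity, ΔL).
(c)–(f): forbidden (ΔS, ΔJ).
(d)–(e): forbidden (ΔL).
(d)–(f): forbidden (parity, ΔS).
(e)–(f): forbidden (ΔS, ΔL, ΔJ).
Allowed pairs: 2 of 15.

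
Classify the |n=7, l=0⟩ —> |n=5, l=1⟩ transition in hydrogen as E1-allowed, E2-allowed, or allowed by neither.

Δl = 1 − 0 = +1; l_i + l_f = 1.
E1 (Δl = ±1): satisfied.
E2 (Δl = 0,±2, l_i+l_f ≥ 2): not satisfied.

E1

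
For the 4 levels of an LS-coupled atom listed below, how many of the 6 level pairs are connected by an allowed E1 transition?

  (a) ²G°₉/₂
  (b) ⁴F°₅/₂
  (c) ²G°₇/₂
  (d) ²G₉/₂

2

(a)–(b): forbidden (parity, ΔS, ΔJ).
(a)–(c): forbidden (parity).
(a)–(d): allowed.
(b)–(c): forbidden (parity, ΔS).
(b)–(d): forbidden (ΔS, ΔJ).
(c)–(d): allowed.
Allowed pairs: 2 of 6.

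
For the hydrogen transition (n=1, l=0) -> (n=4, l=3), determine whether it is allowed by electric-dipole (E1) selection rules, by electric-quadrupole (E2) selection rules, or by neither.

Δl = 3 − 0 = +3; l_i + l_f = 3.
E1 (Δl = ±1): not satisfied.
E2 (Δl = 0,±2, l_i+l_f ≥ 2): not satisfied.

neither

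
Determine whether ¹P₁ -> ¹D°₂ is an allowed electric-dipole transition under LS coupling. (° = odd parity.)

allowed

Reading off the term symbols: S 0→0, L 1→2, J 1→2, parity even→odd.
ΔS = 0: S: 0 → 0 — passes.
Parity must change: even → odd — passes.
ΔJ = 0, ±1 (not J=0↔0): J: 1 → 2, ΔJ = +1 — passes.
ΔL = 0, ±1 (not L=0↔0): L: 1 → 2, ΔL = +1 — passes.
All four E1 rules are satisfied.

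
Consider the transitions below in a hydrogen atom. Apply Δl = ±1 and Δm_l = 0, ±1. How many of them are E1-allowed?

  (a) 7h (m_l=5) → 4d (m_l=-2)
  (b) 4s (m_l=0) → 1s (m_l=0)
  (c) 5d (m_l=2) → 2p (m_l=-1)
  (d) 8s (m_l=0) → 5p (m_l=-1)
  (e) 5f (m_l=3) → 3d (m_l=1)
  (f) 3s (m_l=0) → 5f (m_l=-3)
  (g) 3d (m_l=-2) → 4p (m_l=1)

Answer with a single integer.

(a) forbidden — Δl = -3 (E1 requires Δl = ±1); Δm_l = -7 (E1 requires Δm_l = 0, ±1)
(b) forbidden — Δl = +0 (E1 requires Δl = ±1)
(c) forbidden — Δm_l = -3 (E1 requires Δm_l = 0, ±1)
(d) allowed
(e) forbidden — Δm_l = -2 (E1 requires Δm_l = 0, ±1)
(f) forbidden — Δl = +3 (E1 requires Δl = ±1); Δm_l = -3 (E1 requires Δm_l = 0, ±1)
(g) forbidden — Δm_l = +3 (E1 requires Δm_l = 0, ±1)
Total allowed: 1 of 7.

1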